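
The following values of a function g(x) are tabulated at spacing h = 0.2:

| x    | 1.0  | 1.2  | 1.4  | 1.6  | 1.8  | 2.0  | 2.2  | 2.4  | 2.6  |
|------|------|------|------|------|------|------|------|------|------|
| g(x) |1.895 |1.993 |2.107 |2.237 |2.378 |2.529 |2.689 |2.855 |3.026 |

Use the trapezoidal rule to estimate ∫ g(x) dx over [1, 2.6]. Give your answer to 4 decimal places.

3.8497

h = 0.2, n = 8.
(h/2)·[y₀ + 2y₁ + 2y₂ + 2y₃ + 2y₄ + 2y₅ + 2y₆ + 2y₇ + y₈] = 0.1·(38.497) = 3.8497.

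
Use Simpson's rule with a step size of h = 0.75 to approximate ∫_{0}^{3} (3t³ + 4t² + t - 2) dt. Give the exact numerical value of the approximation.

95.25

h = (3 − 0)/4 = 0.75.
Nodes t₀,…,t₄ = 0, 0.75, 1.5, 2.25, 3.
f(t) = 3t³ + 4t² + t - 2: f₀=-2, f₁=2.265625, f₂=18.625, f₃=54.671875, f₄=118.
(h/3)·[f₀ + 4f₁ + 2f₂ + 4f₃ + f₄] = 0.25·(381) = 95.25.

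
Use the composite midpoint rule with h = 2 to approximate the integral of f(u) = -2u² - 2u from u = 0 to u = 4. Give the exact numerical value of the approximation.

-56

h = (4 − 0)/2 = 2.
Midpoints m₁,…,m₂ = 1, 3.
f(m₁)=-4, f(m₂)=-24.
h·[f(m₁) + f(m₂)] = 2·(-28) = -56.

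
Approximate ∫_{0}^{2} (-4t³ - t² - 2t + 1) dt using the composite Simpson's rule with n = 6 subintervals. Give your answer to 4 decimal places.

-20.6667

h = (2 − 0)/6 = 0.333333.
Nodes t₀,…,t₆ = 0, 0.333333, 0.666667, 1, 1.333333, 1.666667, 2.
f(t) = -4t³ - t² - 2t + 1: f₀=1, f₁=0.074074, f₂=-1.962963, f₃=-6, f₄=-12.925926, f₅=-23.629630, f₆=-39.
(h/3)·[f₀ + 4f₁ + 2f₂ + 4f₃ + 2f₄ + 4f₅ + f₆] = 0.111111·(-186) = -20.6667.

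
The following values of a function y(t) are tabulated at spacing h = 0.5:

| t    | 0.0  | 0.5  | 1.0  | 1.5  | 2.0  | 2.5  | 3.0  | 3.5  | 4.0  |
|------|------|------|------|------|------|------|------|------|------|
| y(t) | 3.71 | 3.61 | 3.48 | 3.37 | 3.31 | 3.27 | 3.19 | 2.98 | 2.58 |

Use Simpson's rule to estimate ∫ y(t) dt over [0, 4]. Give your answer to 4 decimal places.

13.1950

h = 0.5, n = 8.
(h/3)·[y₀ + 4y₁ + 2y₂ + 4y₃ + 2y₄ + 4y₅ + 2y₆ + 4y₇ + y₈] = 0.166667·(79.17) = 13.1950.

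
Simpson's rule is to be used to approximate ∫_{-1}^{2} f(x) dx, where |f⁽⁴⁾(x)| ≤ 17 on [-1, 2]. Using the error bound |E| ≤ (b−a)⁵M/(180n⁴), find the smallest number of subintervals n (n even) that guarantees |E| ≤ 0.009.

Need 4131/(180n⁴) ≤ 0.009.
n⁴ ≥ 4131/(180·0.009) = 2550 ⇒ n ≥ 7.1062, so the smallest even n is 8. (n must be even for Simpson's rule.)

8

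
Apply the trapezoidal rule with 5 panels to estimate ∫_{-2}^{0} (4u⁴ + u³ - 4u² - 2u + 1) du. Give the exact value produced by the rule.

h = (0 − (-2))/5 = 0.4.
Nodes u₀,…,u₅ = -2, -1.6, -1.2, -0.8, -0.4, 0.
f(u) = 4u⁴ + u³ - 4u² - 2u + 1: f₀=45, f₁=16.0784, f₂=4.2064, f₃=1.1664, f₄=1.1984, f₅=1.
(h/2)·[f₀ + 2f₁ + 2f₂ + 2f₃ + 2f₄ + f₅] = 0.2·(91.2992) = 18.25984.

18.25984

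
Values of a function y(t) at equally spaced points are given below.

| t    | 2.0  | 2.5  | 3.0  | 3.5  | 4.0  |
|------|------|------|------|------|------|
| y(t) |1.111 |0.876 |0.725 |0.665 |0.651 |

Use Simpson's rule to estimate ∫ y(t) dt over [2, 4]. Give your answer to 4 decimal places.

1.5627

h = 0.5, n = 4.
(h/3)·[y₀ + 4y₁ + 2y₂ + 4y₃ + y₄] = 0.166667·(9.376) = 1.5627.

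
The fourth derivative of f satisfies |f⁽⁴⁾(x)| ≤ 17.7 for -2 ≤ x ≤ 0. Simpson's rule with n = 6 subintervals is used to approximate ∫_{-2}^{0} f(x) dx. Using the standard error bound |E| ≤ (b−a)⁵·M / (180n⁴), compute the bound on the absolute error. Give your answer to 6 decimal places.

0.002428

|E| ≤ (2)⁵·17.7 / (180·6⁴) = 566.4/233280 = 0.002428.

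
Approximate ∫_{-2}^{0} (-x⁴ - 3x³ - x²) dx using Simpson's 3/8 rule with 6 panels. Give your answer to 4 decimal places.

2.9259

h = (0 − (-2))/6 = 0.333333.
Nodes x₀,…,x₆ = -2, -1.666667, -1.333333, -1, -0.666667, -0.333333, 0.
f(x) = -x⁴ - 3x³ - x²: f₀=4, f₁=3.395062, f₂=2.172840, f₃=1, f₄=0.246914, f₅=-0.012346, f₆=0.
(3h/8)·[f₀ + 3f₁ + 3f₂ + 2f₃ + 3f₄ + 3f₅ + f₆] = 0.125·(23.407407) = 2.9259.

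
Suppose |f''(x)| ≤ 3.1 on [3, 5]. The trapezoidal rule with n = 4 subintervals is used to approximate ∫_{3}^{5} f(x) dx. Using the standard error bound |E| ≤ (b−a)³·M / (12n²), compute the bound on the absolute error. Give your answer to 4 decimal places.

|E| ≤ (2)³·3.1 / (12·4²) = 24.8/192 = 0.1292.

0.1292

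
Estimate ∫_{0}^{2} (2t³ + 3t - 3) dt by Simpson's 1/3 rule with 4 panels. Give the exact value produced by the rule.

8

h = (2 − 0)/4 = 0.5.
Nodes t₀,…,t₄ = 0, 0.5, 1, 1.5, 2.
f(t) = 2t³ + 3t - 3: f₀=-3, f₁=-1.25, f₂=2, f₃=8.25, f₄=19.
(h/3)·[f₀ + 4f₁ + 2f₂ + 4f₃ + f₄] = 0.166667·(48) = 8.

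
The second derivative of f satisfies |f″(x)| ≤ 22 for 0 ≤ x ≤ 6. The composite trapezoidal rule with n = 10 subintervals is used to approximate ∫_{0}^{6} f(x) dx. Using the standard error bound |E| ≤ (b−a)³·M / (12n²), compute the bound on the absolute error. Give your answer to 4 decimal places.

|E| ≤ (6)³·22 / (12·10²) = 4752/1200 = 3.9600.

3.9600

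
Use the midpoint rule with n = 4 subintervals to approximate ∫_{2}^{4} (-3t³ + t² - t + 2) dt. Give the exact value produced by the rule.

-162.25

h = (4 − 2)/4 = 0.5.
Midpoints m₁,…,m₄ = 2.25, 2.75, 3.25, 3.75.
f(m₁)=-29.359375, f(m₂)=-55.578125, f(m₃)=-93.671875, f(m₄)=-145.890625.
h·[f(m₁) + f(m₂) + f(m₃) + f(m₄)] = 0.5·(-324.5) = -162.25.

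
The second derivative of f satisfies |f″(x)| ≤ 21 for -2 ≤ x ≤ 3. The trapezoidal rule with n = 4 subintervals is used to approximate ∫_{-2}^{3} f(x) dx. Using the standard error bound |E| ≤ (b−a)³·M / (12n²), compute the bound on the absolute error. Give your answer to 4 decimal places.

|E| ≤ (5)³·21 / (12·4²) = 2625/192 = 13.6719.

13.6719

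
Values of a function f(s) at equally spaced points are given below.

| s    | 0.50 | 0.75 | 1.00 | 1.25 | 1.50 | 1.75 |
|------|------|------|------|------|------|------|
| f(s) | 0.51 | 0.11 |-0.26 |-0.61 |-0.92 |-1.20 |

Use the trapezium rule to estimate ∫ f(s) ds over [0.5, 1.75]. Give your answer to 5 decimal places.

-0.50625

h = 0.25, n = 5.
(h/2)·[y₀ + 2y₁ + 2y₂ + 2y₃ + 2y₄ + y₅] = 0.125·(-4.05) = -0.50625.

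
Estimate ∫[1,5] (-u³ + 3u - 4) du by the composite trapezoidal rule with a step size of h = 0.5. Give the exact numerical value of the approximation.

-137.5

h = (5 − 1)/8 = 0.5.
Nodes u₀,…,u₈ = 1, 1.5, 2, 2.5, 3, 3.5, 4, 4.5, 5.
f(u) = -u³ + 3u - 4: f₀=-2, f₁=-2.875, f₂=-6, f₃=-12.125, f₄=-22, f₅=-36.375, f₆=-56, f₇=-81.625, f₈=-114.
(h/2)·[f₀ + 2f₁ + 2f₂ + 2f₃ + 2f₄ + 2f₅ + 2f₆ + 2f₇ + f₈] = 0.25·(-550) = -137.5.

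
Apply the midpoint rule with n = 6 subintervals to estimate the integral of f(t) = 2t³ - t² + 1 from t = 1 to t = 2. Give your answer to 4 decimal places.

6.1481

h = (2 − 1)/6 = 0.166667.
Midpoints m₁,…,m₆ = 1.083333, 1.25, 1.416667, 1.583333, 1.75, 1.916667.
f(m₁)=2.369213, f(m₂)=3.34375, f(m₃)=4.679398, f(m₄)=6.431713, f(m₅)=8.65625, f(m₆)=11.408565.
h·[f(m₁) + f(m₂) + f(m₃) + f(m₄) + f(m₅) + f(m₆)] = 0.166667·(36.888889) = 6.1481.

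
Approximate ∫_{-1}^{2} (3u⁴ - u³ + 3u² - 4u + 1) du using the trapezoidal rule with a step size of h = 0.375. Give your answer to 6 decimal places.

23.415161

h = (2 − (-1))/8 = 0.375.
Nodes u₀,…,u₈ = -1, -0.625, -0.25, 0.125, 0.5, 0.875, 1.25, 1.625, 2.
f(u) = 3u⁴ - u³ + 3u² - 4u + 1: f₀=12, f₁=5.373779296875, f₂=2.21484375, f₃=0.545654296875, f₄=-0.1875, f₅=0.885498046875, f₆=6.05859375, f₇=19.049560546875, f₈=45.
(h/2)·[f₀ + 2f₁ + 2f₂ + 2f₃ + 2f₄ + 2f₅ + 2f₆ + 2f₇ + f₈] = 0.1875·(124.880859375) = 23.415161.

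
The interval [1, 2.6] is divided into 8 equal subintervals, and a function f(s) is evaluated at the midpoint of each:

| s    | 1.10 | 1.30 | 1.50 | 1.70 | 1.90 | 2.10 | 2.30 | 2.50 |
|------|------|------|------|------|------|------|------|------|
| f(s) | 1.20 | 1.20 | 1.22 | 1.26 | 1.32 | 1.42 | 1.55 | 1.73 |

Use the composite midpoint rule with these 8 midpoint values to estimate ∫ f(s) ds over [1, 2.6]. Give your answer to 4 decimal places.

h = 0.2, n = 8.
h·[y(m₁) + y(m₂) + y(m₃) + y(m₄) + y(m₅) + y(m₆) + y(m₇) + y(m₈)] = 0.2·(10.90) = 2.1800.

2.1800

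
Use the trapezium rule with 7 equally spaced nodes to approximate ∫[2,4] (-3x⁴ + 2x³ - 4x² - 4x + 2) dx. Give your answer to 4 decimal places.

-575.5679

h = (4 − 2)/6 = 0.333333.
Nodes x₀,…,x₆ = 2, 2.333333, 2.666667, 3, 3.333333, 3.666667, 4.
f(x) = -3x⁴ + 2x³ - 4x² - 4x + 2: f₀=-54, f₁=-92.629630, f₂=-150.888889, f₃=-235, f₄=-352.074074, f₅=-510.111111, f₆=-718.
(h/2)·[f₀ + 2f₁ + 2f₂ + 2f₃ + 2f₄ + 2f₅ + f₆] = 0.166667·(-3453.407407) = -575.5679.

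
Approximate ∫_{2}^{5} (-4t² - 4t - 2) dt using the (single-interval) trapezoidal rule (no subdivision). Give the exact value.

-222

T = (b−a)/2 · [f(2) + f(5)] = 1.5·[(-26) + (-122)] = -222.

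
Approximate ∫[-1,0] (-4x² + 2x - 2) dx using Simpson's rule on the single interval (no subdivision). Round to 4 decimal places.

S = (b−a)/6 · [f(-1) + 4f(-0.5) + f(0)] = 0.166667·[(-8) + 4·(-4) + (-2)] = -4.3333.

-4.3333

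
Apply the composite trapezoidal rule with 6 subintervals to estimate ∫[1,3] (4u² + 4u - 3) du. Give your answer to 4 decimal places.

44.8148

h = (3 − 1)/6 = 0.333333.
Nodes u₀,…,u₆ = 1, 1.333333, 1.666667, 2, 2.333333, 2.666667, 3.
f(u) = 4u² + 4u - 3: f₀=5, f₁=9.444444, f₂=14.777778, f₃=21, f₄=28.111111, f₅=36.111111, f₆=45.
(h/2)·[f₀ + 2f₁ + 2f₂ + 2f₃ + 2f₄ + 2f₅ + f₆] = 0.166667·(268.888889) = 44.8148.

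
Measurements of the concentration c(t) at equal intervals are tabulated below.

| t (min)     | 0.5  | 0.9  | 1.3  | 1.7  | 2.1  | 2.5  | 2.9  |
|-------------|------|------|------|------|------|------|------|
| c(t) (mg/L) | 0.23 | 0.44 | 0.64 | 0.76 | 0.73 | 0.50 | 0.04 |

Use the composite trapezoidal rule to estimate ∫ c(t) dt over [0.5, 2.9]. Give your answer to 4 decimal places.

h = 0.4, n = 6.
(h/2)·[y₀ + 2y₁ + 2y₂ + 2y₃ + 2y₄ + 2y₅ + y₆] = 0.2·(6.41) = 1.2820.

1.2820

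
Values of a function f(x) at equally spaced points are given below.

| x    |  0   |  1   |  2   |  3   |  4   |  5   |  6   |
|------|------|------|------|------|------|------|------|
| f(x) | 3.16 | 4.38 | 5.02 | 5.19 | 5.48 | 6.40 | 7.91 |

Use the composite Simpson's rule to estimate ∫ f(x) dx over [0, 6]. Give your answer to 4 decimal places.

h = 1, n = 6.
(h/3)·[y₀ + 4y₁ + 2y₂ + 4y₃ + 2y₄ + 4y₅ + y₆] = 0.333333·(95.95) = 31.9833.

31.9833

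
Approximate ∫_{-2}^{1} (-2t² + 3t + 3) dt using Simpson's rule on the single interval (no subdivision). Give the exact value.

-1.5

S = (b−a)/6 · [f(-2) + 4f(-0.5) + f(1)] = 0.5·[(-11) + 4·1 + 4] = -1.5.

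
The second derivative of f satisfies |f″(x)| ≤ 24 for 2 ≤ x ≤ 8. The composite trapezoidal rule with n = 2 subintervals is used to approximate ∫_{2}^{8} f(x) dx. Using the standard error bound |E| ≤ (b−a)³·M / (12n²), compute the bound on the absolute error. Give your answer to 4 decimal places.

|E| ≤ (6)³·24 / (12·2²) = 5184/48 = 108.0000.

108.0000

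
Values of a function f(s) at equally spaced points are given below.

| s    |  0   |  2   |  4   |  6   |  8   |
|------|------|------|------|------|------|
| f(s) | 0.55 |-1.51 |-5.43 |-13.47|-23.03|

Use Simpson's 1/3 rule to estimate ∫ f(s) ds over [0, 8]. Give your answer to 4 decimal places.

h = 2, n = 4.
(h/3)·[y₀ + 4y₁ + 2y₂ + 4y₃ + y₄] = 0.666667·(-93.26) = -62.1733.

-62.1733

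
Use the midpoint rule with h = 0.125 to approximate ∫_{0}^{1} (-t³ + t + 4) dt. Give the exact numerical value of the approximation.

4.251953125

h = (1 − 0)/8 = 0.125.
Midpoints m₁,…,m₈ = 0.0625, 0.1875, 0.3125, 0.4375, 0.5625, 0.6875, 0.8125, 0.9375.
f(m₁)=4.062255859375, f(m₂)=4.180908203125, f(m₃)=4.281982421875, f(m₄)=4.353759765625, f(m₅)=4.384521484375, f(m₆)=4.362548828125, f(m₇)=4.276123046875, f(m₈)=4.113525390625.
h·[f(m₁) + f(m₂) + f(m₃) + f(m₄) + f(m₅) + f(m₆) + f(m₇) + f(m₈)] = 0.125·(34.015625) = 4.251953125.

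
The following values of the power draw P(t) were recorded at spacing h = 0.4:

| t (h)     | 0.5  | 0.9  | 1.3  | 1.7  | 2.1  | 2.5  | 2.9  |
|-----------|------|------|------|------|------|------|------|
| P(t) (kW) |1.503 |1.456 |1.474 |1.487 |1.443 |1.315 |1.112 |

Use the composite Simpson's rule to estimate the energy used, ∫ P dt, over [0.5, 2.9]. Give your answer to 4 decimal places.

3.3975

h = 0.4, n = 6.
(h/3)·[y₀ + 4y₁ + 2y₂ + 4y₃ + 2y₄ + 4y₅ + y₆] = 0.133333·(25.481) = 3.3975.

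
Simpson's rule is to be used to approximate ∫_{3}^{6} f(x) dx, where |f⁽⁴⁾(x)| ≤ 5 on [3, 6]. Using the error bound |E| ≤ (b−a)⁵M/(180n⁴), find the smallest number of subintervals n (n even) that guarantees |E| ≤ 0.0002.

Need 1215/(180n⁴) ≤ 0.0002.
n⁴ ≥ 1215/(180·0.0002) = 33750 ⇒ n ≥ 13.5540, so the smallest even n is 14. (n must be even for Simpson's rule.)

14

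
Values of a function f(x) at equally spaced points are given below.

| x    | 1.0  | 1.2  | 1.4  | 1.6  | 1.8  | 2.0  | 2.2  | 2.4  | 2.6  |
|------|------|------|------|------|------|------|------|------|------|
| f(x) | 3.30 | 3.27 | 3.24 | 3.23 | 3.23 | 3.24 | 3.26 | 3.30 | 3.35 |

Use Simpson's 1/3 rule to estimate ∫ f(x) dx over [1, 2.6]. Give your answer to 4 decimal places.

5.2180

h = 0.2, n = 8.
(h/3)·[y₀ + 4y₁ + 2y₂ + 4y₃ + 2y₄ + 4y₅ + 2y₆ + 4y₇ + y₈] = 0.066667·(78.27) = 5.2180.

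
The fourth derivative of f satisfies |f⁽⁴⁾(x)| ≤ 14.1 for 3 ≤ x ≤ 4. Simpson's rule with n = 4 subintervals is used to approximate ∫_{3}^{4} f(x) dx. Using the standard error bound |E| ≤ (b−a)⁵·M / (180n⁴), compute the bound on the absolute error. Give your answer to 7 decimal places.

0.0003060

|E| ≤ (1)⁵·14.1 / (180·4⁴) = 14.1/46080 = 0.0003060.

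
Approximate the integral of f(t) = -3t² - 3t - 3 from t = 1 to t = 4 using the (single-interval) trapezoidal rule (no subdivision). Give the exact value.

-108

T = (b−a)/2 · [f(1) + f(4)] = 1.5·[(-9) + (-63)] = -108.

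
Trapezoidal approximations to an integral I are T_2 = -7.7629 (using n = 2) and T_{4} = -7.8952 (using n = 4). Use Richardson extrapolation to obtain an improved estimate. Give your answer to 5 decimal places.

-7.93930

R = (4·T_{4} − T_2) / 3 = (4·(-7.8952) − (-7.7629))/3 = (-23.8179)/3 = -7.93930.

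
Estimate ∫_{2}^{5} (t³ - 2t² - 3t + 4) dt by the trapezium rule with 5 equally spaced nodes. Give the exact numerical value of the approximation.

57.140625

h = (5 − 2)/4 = 0.75.
Nodes t₀,…,t₄ = 2, 2.75, 3.5, 4.25, 5.
f(t) = t³ - 2t² - 3t + 4: f₀=-2, f₁=1.421875, f₂=11.875, f₃=31.890625, f₄=64.
(h/2)·[f₀ + 2f₁ + 2f₂ + 2f₃ + f₄] = 0.375·(152.375) = 57.140625.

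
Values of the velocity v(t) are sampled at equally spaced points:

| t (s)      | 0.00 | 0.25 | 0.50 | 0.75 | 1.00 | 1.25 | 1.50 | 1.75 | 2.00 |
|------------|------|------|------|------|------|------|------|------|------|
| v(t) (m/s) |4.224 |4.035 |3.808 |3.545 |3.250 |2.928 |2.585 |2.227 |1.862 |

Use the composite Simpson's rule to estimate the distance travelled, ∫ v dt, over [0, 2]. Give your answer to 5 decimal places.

h = 0.25, n = 8.
(h/3)·[y₀ + 4y₁ + 2y₂ + 4y₃ + 2y₄ + 4y₅ + 2y₆ + 4y₇ + y₈] = 0.083333·(76.312) = 6.35933.

6.35933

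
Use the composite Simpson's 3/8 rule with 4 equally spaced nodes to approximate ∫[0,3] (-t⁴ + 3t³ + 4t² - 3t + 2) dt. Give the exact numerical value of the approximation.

h = (3 − 0)/3 = 1.
Nodes t₀,…,t₃ = 0, 1, 2, 3.
f(t) = -t⁴ + 3t³ + 4t² - 3t + 2: f₀=2, f₁=5, f₂=20, f₃=29.
(3h/8)·[f₀ + 3f₁ + 3f₂ + f₃] = 0.375·(106) = 39.75.

39.75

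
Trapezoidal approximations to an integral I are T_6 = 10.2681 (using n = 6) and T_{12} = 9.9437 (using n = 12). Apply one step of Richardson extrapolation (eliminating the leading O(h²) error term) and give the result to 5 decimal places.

R = (4·T_{12} − T_6) / 3 = (4·9.9437 − 10.2681)/3 = (29.5067)/3 = 9.83557.

9.83557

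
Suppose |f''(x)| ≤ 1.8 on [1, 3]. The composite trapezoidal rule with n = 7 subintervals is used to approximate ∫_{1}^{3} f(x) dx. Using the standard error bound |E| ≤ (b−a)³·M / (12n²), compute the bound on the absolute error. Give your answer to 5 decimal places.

|E| ≤ (2)³·1.8 / (12·7²) = 14.4/588 = 0.02449.

0.02449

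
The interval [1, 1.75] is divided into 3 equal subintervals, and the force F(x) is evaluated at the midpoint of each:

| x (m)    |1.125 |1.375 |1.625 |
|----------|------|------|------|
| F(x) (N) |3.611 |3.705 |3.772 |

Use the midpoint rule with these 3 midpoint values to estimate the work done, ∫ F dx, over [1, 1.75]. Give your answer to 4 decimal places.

h = 0.25, n = 3.
h·[y(m₁) + y(m₂) + y(m₃)] = 0.25·(11.088) = 2.7720.

2.7720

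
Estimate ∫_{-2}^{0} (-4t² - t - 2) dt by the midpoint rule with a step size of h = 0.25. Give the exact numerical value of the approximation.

-12.625

h = (0 − (-2))/8 = 0.25.
Midpoints m₁,…,m₈ = -1.875, -1.625, -1.375, -1.125, -0.875, -0.625, -0.375, -0.125.
f(m₁)=-14.1875, f(m₂)=-10.9375, f(m₃)=-8.1875, f(m₄)=-5.9375, f(m₅)=-4.1875, f(m₆)=-2.9375, f(m₇)=-2.1875, f(m₈)=-1.9375.
h·[f(m₁) + f(m₂) + f(m₃) + f(m₄) + f(m₅) + f(m₆) + f(m₇) + f(m₈)] = 0.25·(-50.5) = -12.625.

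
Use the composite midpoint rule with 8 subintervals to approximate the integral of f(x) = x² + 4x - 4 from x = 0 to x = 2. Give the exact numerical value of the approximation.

h = (2 − 0)/8 = 0.25.
Midpoints m₁,…,m₈ = 0.125, 0.375, 0.625, 0.875, 1.125, 1.375, 1.625, 1.875.
f(m₁)=-3.484375, f(m₂)=-2.359375, f(m₃)=-1.109375, f(m₄)=0.265625, f(m₅)=1.765625, f(m₆)=3.390625, f(m₇)=5.140625, f(m₈)=7.015625.
h·[f(m₁) + f(m₂) + f(m₃) + f(m₄) + f(m₅) + f(m₆) + f(m₇) + f(m₈)] = 0.25·(10.625) = 2.65625.

2.65625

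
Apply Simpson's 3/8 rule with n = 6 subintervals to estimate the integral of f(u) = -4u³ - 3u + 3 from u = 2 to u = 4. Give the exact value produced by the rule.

h = (4 − 2)/6 = 0.333333.
Nodes u₀,…,u₆ = 2, 2.333333, 2.666667, 3, 3.333333, 3.666667, 4.
f(u) = -4u³ - 3u + 3: f₀=-35, f₁=-54.814815, f₂=-80.851852, f₃=-114, f₄=-155.148148, f₅=-205.185185, f₆=-265.
(3h/8)·[f₀ + 3f₁ + 3f₂ + 2f₃ + 3f₄ + 3f₅ + f₆] = 0.125·(-2016) = -252.

-252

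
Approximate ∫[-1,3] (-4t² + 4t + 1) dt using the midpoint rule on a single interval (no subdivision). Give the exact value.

M = (b−a)·f(1) = 4·(1) = 4.

4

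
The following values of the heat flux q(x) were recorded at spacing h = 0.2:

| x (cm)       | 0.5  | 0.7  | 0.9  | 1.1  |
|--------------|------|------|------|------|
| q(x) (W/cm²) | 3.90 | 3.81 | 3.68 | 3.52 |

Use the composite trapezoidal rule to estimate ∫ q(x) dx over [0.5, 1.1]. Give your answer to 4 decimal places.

h = 0.2, n = 3.
(h/2)·[y₀ + 2y₁ + 2y₂ + y₃] = 0.1·(22.40) = 2.2400.

2.2400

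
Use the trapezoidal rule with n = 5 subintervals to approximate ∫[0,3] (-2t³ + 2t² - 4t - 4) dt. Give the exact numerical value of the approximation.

-53.76

h = (3 − 0)/5 = 0.6.
Nodes t₀,…,t₅ = 0, 0.6, 1.2, 1.8, 2.4, 3.
f(t) = -2t³ + 2t² - 4t - 4: f₀=-4, f₁=-6.112, f₂=-9.376, f₃=-16.384, f₄=-29.728, f₅=-52.
(h/2)·[f₀ + 2f₁ + 2f₂ + 2f₃ + 2f₄ + f₅] = 0.3·(-179.2) = -53.76.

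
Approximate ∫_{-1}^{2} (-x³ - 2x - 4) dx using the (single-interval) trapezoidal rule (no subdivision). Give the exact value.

-25.5

T = (b−a)/2 · [f(-1) + f(2)] = 1.5·[(-1) + (-16)] = -25.5.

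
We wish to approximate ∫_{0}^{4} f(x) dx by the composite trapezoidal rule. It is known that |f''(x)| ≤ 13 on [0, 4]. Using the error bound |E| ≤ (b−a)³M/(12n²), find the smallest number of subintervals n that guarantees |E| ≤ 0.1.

27

Need 832/(12n²) ≤ 0.1.
n² ≥ 832/(12·0.1) = 693.333 ⇒ n ≥ 26.3312, so the smallest n is 27.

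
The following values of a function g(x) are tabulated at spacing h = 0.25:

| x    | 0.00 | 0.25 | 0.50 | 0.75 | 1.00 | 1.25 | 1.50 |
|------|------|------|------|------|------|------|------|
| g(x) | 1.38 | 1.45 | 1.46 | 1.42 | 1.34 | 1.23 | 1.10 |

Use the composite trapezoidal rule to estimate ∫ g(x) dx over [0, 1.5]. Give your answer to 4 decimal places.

h = 0.25, n = 6.
(h/2)·[y₀ + 2y₁ + 2y₂ + 2y₃ + 2y₄ + 2y₅ + y₆] = 0.125·(16.28) = 2.0350.

2.0350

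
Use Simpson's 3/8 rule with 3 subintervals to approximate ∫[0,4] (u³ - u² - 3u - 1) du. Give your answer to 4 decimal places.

14.6667

h = (4 − 0)/3 = 1.333333.
Nodes u₀,…,u₃ = 0, 1.333333, 2.666667, 4.
f(u) = u³ - u² - 3u - 1: f₀=-1, f₁=-4.407407, f₂=2.851852, f₃=35.
(3h/8)·[f₀ + 3f₁ + 3f₂ + f₃] = 0.5·(29.333333) = 14.6667.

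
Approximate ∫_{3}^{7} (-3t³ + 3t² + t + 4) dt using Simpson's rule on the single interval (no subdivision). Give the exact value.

S = (b−a)/6 · [f(3) + 4f(5) + f(7)] = 0.666667·[(-47) + 4·(-291) + (-871)] = -1388.

-1388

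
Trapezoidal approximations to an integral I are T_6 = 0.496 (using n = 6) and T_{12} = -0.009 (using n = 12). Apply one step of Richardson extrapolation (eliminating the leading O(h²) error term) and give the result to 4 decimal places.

-0.1773

R = (4·T_{12} − T_6) / 3 = (4·(-0.009) − 0.496)/3 = (-0.532)/3 = -0.1773.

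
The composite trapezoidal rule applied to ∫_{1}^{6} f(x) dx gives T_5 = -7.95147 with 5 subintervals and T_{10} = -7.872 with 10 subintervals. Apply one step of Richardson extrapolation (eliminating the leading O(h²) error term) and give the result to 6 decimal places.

-7.845510

R = (4·T_{10} − T_5) / 3 = (4·(-7.872) − (-7.95147))/3 = (-23.53653)/3 = -7.845510.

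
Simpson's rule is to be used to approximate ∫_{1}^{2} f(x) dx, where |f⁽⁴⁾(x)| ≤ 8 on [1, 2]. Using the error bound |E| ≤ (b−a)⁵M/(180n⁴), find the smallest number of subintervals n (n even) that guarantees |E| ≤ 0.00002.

8

Need 8/(180n⁴) ≤ 0.00002.
n⁴ ≥ 8/(180·0.00002) = 2222.22 ⇒ n ≥ 6.8659, so the smallest even n is 8. (n must be even for Simpson's rule.)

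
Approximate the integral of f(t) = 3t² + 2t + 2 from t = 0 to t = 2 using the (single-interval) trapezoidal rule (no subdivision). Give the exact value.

T = (b−a)/2 · [f(0) + f(2)] = 1·[2 + 18] = 20.

20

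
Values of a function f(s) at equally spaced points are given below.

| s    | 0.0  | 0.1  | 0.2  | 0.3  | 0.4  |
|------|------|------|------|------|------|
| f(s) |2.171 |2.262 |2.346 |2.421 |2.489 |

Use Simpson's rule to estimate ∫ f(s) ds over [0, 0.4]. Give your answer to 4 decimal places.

h = 0.1, n = 4.
(h/3)·[y₀ + 4y₁ + 2y₂ + 4y₃ + y₄] = 0.033333·(28.084) = 0.9361.

0.9361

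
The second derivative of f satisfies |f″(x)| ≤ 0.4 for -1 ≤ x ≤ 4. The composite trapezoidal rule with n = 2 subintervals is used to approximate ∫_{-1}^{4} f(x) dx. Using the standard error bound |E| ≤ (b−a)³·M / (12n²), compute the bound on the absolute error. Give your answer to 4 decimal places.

|E| ≤ (5)³·0.4 / (12·2²) = 50/48 = 1.0417.

1.0417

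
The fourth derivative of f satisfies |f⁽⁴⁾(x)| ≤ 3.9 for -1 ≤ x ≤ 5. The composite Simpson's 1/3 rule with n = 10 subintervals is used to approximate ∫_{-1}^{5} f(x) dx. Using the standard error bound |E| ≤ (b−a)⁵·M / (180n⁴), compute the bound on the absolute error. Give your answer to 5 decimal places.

|E| ≤ (6)⁵·3.9 / (180·10⁴) = 30326.4/1800000 = 0.01685.

0.01685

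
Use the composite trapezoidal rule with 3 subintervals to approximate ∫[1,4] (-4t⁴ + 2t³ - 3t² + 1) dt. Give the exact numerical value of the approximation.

h = (4 − 1)/3 = 1.
Nodes t₀,…,t₃ = 1, 2, 3, 4.
f(t) = -4t⁴ + 2t³ - 3t² + 1: f₀=-4, f₁=-59, f₂=-296, f₃=-943.
(h/2)·[f₀ + 2f₁ + 2f₂ + f₃] = 0.5·(-1657) = -828.5.

-828.5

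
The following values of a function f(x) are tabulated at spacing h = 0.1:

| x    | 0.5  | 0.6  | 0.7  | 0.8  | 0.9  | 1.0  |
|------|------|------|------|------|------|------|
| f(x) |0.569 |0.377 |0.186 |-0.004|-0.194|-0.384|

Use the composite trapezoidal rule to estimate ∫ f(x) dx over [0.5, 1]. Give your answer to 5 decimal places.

0.04575

h = 0.1, n = 5.
(h/2)·[y₀ + 2y₁ + 2y₂ + 2y₃ + 2y₄ + y₅] = 0.05·(0.915) = 0.04575.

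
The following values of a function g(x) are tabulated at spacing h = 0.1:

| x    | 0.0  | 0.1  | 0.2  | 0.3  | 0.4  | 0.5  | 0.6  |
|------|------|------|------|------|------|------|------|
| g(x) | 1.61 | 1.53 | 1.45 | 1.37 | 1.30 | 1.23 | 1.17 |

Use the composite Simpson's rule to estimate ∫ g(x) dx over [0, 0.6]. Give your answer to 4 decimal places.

0.8267

h = 0.1, n = 6.
(h/3)·[y₀ + 4y₁ + 2y₂ + 4y₃ + 2y₄ + 4y₅ + y₆] = 0.033333·(24.80) = 0.8267.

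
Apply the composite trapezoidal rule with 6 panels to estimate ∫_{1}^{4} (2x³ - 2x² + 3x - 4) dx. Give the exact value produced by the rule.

97.625

h = (4 − 1)/6 = 0.5.
Nodes x₀,…,x₆ = 1, 1.5, 2, 2.5, 3, 3.5, 4.
f(x) = 2x³ - 2x² + 3x - 4: f₀=-1, f₁=2.75, f₂=10, f₃=22.25, f₄=41, f₅=67.75, f₆=104.
(h/2)·[f₀ + 2f₁ + 2f₂ + 2f₃ + 2f₄ + 2f₅ + f₆] = 0.25·(390.5) = 97.625.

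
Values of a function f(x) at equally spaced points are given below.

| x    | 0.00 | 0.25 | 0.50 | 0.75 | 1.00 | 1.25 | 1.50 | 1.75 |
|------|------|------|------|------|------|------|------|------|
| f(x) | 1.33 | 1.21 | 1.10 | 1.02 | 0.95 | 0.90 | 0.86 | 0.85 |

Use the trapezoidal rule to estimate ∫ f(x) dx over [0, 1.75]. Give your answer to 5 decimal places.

1.78250

h = 0.25, n = 7.
(h/2)·[y₀ + 2y₁ + 2y₂ + 2y₃ + 2y₄ + 2y₅ + 2y₆ + y₇] = 0.125·(14.26) = 1.78250.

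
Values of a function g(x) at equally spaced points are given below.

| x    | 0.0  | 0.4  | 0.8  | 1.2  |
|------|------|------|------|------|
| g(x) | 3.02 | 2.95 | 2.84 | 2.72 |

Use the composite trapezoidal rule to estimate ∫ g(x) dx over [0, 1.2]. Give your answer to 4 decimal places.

h = 0.4, n = 3.
(h/2)·[y₀ + 2y₁ + 2y₂ + y₃] = 0.2·(17.32) = 3.4640.

3.4640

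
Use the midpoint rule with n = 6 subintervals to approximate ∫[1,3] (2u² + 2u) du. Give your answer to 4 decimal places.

25.2963

h = (3 − 1)/6 = 0.333333.
Midpoints m₁,…,m₆ = 1.166667, 1.5, 1.833333, 2.166667, 2.5, 2.833333.
f(m₁)=5.055556, f(m₂)=7.5, f(m₃)=10.388889, f(m₄)=13.722222, f(m₅)=17.5, f(m₆)=21.722222.
h·[f(m₁) + f(m₂) + f(m₃) + f(m₄) + f(m₅) + f(m₆)] = 0.333333·(75.888889) = 25.2963.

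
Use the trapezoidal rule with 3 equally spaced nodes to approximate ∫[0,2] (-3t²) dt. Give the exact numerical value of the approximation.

h = (2 − 0)/2 = 1.
Nodes t₀,…,t₂ = 0, 1, 2.
f(t) = -3t²: f₀=0, f₁=-3, f₂=-12.
(h/2)·[f₀ + 2f₁ + f₂] = 0.5·(-18) = -9.

-9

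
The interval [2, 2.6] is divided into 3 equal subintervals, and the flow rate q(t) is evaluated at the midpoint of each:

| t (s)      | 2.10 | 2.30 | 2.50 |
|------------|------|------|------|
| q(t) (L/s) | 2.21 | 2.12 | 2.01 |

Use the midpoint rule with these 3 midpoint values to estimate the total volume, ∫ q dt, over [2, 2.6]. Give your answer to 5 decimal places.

h = 0.2, n = 3.
h·[y(m₁) + y(m₂) + y(m₃)] = 0.2·(6.34) = 1.26800.

1.26800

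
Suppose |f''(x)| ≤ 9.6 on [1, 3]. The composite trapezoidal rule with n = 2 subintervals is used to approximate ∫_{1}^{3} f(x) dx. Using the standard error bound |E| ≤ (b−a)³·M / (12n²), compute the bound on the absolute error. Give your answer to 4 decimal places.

1.6000

|E| ≤ (2)³·9.6 / (12·2²) = 76.8/48 = 1.6000.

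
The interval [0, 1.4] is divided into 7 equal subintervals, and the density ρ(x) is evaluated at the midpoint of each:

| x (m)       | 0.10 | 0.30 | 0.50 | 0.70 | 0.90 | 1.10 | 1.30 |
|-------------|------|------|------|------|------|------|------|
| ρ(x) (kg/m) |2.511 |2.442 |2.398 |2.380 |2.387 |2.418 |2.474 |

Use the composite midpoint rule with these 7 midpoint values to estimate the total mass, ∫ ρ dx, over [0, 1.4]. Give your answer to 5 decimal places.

3.40200

h = 0.2, n = 7.
h·[y(m₁) + y(m₂) + y(m₃) + y(m₄) + y(m₅) + y(m₆) + y(m₇)] = 0.2·(17.010) = 3.40200.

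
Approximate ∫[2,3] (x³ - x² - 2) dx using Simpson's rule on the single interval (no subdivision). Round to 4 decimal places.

S = (b−a)/6 · [f(2) + 4f(2.5) + f(3)] = 0.166667·[2 + 4·7.375 + 16] = 7.9167.

7.9167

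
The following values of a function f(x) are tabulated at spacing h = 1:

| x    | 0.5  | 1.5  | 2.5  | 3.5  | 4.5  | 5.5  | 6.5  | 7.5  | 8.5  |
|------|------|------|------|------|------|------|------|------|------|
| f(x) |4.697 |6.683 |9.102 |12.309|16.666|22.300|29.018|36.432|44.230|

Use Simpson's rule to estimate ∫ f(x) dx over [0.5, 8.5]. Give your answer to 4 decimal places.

h = 1, n = 8.
(h/3)·[y₀ + 4y₁ + 2y₂ + 4y₃ + 2y₄ + 4y₅ + 2y₆ + 4y₇ + y₈] = 0.333333·(469.395) = 156.4650.

156.4650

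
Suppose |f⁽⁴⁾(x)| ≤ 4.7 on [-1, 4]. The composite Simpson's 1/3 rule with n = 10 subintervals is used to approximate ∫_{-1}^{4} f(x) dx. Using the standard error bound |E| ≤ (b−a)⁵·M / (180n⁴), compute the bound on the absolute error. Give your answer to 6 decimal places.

0.008160

|E| ≤ (5)⁵·4.7 / (180·10⁴) = 14687.5/1800000 = 0.008160.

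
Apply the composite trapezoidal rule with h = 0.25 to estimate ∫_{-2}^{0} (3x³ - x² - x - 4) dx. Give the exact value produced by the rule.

-20.875

h = (0 − (-2))/8 = 0.25.
Nodes x₀,…,x₈ = -2, -1.75, -1.5, -1.25, -1, -0.75, -0.5, -0.25, 0.
f(x) = 3x³ - x² - x - 4: f₀=-30, f₁=-21.390625, f₂=-14.875, f₃=-10.171875, f₄=-7, f₅=-5.078125, f₆=-4.125, f₇=-3.859375, f₈=-4.
(h/2)·[f₀ + 2f₁ + 2f₂ + 2f₃ + 2f₄ + 2f₅ + 2f₆ + 2f₇ + f₈] = 0.125·(-167) = -20.875.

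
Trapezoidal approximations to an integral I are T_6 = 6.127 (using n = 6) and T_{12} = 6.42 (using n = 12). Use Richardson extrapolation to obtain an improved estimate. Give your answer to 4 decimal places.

6.5177

R = (4·T_{12} − T_6) / 3 = (4·6.42 − 6.127)/3 = (19.553)/3 = 6.5177.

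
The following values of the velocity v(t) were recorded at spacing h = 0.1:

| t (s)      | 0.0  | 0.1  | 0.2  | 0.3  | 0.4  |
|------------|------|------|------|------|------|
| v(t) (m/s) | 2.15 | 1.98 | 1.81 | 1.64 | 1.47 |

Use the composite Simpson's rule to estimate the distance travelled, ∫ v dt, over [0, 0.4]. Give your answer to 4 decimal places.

h = 0.1, n = 4.
(h/3)·[y₀ + 4y₁ + 2y₂ + 4y₃ + y₄] = 0.033333·(21.72) = 0.7240.

0.7240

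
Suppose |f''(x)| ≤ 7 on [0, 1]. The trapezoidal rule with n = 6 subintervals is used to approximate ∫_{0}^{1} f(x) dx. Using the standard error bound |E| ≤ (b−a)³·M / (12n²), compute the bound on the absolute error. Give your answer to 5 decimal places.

|E| ≤ (1)³·7 / (12·6²) = 7/432 = 0.01620.

0.01620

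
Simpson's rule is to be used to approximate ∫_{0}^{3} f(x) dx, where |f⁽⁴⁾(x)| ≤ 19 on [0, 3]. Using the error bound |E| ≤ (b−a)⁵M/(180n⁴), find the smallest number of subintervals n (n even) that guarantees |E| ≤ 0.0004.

Need 4617/(180n⁴) ≤ 0.0004.
n⁴ ≥ 4617/(180·0.0004) = 64125 ⇒ n ≥ 15.9132, so the smallest even n is 16. (n must be even for Simpson's rule.)

16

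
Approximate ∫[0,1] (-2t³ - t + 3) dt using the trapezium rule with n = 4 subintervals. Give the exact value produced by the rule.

1.96875

h = (1 − 0)/4 = 0.25.
Nodes t₀,…,t₄ = 0, 0.25, 0.5, 0.75, 1.
f(t) = -2t³ - t + 3: f₀=3, f₁=2.71875, f₂=2.25, f₃=1.40625, f₄=0.
(h/2)·[f₀ + 2f₁ + 2f₂ + 2f₃ + f₄] = 0.125·(15.75) = 1.96875.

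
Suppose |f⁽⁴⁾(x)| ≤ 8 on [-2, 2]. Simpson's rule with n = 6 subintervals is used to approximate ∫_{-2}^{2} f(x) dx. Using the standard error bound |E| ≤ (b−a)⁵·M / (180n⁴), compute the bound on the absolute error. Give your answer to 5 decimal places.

|E| ≤ (4)⁵·8 / (180·6⁴) = 8192/233280 = 0.03512.

0.03512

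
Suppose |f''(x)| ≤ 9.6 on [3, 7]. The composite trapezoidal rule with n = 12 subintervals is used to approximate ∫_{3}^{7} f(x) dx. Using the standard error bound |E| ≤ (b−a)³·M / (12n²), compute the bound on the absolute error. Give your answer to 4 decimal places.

|E| ≤ (4)³·9.6 / (12·12²) = 614.4/1728 = 0.3556.

0.3556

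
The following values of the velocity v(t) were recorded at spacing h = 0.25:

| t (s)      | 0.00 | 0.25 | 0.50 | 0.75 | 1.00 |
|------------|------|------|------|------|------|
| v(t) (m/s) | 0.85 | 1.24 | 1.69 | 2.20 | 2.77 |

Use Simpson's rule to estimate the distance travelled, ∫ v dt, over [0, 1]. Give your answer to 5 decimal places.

1.73000

h = 0.25, n = 4.
(h/3)·[y₀ + 4y₁ + 2y₂ + 4y₃ + y₄] = 0.083333·(20.76) = 1.73000.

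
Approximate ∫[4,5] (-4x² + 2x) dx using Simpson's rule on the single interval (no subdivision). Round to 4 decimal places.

-72.3333

S = (b−a)/6 · [f(4) + 4f(4.5) + f(5)] = 0.166667·[(-56) + 4·(-72) + (-90)] = -72.3333.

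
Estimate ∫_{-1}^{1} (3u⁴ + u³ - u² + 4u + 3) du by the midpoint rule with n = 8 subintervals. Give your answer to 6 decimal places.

6.481934

h = (1 − (-1))/8 = 0.25.
Midpoints m₁,…,m₈ = -0.875, -0.625, -0.375, -0.125, 0.125, 0.375, 0.625, 0.875.
f(m₁)=-0.177001953125, f(m₂)=0.322998046875, f(m₃)=1.365966796875, f(m₄)=2.483154296875, f(m₅)=3.487060546875, f(m₆)=4.471435546875, f(m₇)=5.811279296875, f(m₈)=8.162841796875.
h·[f(m₁) + f(m₂) + f(m₃) + f(m₄) + f(m₅) + f(m₆) + f(m₇) + f(m₈)] = 0.25·(25.927734375) = 6.481934.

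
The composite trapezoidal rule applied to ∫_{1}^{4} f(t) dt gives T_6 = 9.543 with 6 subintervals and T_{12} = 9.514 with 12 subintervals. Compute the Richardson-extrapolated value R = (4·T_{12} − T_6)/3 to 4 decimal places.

9.5043

R = (4·T_{12} − T_6) / 3 = (4·9.514 − 9.543)/3 = (28.513)/3 = 9.5043.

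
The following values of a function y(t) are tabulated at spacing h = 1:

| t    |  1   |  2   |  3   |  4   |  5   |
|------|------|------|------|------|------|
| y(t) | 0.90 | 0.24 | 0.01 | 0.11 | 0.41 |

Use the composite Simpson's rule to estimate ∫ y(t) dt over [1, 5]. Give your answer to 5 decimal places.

0.91000

h = 1, n = 4.
(h/3)·[y₀ + 4y₁ + 2y₂ + 4y₃ + y₄] = 0.333333·(2.73) = 0.91000.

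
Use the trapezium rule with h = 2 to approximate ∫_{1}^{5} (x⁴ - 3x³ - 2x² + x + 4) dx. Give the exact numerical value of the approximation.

h = (5 − 1)/2 = 2.
Nodes x₀,…,x₂ = 1, 3, 5.
f(x) = x⁴ - 3x³ - 2x² + x + 4: f₀=1, f₁=-11, f₂=209.
(h/2)·[f₀ + 2f₁ + f₂] = 1·(188) = 188.

188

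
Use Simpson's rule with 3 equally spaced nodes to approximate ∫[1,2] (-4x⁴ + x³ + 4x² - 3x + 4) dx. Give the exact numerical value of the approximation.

-12.25

h = (2 − 1)/2 = 0.5.
Nodes x₀,…,x₂ = 1, 1.5, 2.
f(x) = -4x⁴ + x³ + 4x² - 3x + 4: f₀=2, f₁=-8.375, f₂=-42.
(h/3)·[f₀ + 4f₁ + f₂] = 0.166667·(-73.5) = -12.25.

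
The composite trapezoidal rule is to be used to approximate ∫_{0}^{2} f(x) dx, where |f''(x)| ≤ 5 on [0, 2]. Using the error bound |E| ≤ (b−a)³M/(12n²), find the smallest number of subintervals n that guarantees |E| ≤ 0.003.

Need 40/(12n²) ≤ 0.003.
n² ≥ 40/(12·0.003) = 1111.11 ⇒ n ≥ 33.3333, so the smallest n is 34.

34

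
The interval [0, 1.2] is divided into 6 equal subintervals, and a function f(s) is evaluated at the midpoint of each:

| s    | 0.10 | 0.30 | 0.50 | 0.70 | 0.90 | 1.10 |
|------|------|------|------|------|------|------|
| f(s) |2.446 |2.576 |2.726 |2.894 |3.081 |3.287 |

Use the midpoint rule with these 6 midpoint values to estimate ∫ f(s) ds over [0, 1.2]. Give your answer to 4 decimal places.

3.4020

h = 0.2, n = 6.
h·[y(m₁) + y(m₂) + y(m₃) + y(m₄) + y(m₅) + y(m₆)] = 0.2·(17.010) = 3.4020.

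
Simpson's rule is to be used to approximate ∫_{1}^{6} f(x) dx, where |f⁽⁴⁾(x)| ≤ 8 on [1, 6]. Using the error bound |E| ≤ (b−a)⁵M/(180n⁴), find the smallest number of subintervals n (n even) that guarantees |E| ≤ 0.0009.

20

Need 25000/(180n⁴) ≤ 0.0009.
n⁴ ≥ 25000/(180·0.0009) = 154321 ⇒ n ≥ 19.8201, so the smallest even n is 20. (n must be even for Simpson's rule.)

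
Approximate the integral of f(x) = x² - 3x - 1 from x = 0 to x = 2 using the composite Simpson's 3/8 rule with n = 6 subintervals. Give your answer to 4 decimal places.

-5.3333

h = (2 − 0)/6 = 0.333333.
Nodes x₀,…,x₆ = 0, 0.333333, 0.666667, 1, 1.333333, 1.666667, 2.
f(x) = x² - 3x - 1: f₀=-1, f₁=-1.888889, f₂=-2.555556, f₃=-3, f₄=-3.222222, f₅=-3.222222, f₆=-3.
(3h/8)·[f₀ + 3f₁ + 3f₂ + 2f₃ + 3f₄ + 3f₅ + f₆] = 0.125·(-42.666667) = -5.3333.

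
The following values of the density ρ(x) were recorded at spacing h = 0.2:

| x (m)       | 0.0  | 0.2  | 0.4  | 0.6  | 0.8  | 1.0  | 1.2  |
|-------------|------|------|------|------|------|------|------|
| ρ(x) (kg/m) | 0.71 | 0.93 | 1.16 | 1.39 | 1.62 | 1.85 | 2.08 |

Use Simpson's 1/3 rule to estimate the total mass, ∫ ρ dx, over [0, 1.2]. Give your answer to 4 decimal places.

h = 0.2, n = 6.
(h/3)·[y₀ + 4y₁ + 2y₂ + 4y₃ + 2y₄ + 4y₅ + y₆] = 0.066667·(25.03) = 1.6687.

1.6687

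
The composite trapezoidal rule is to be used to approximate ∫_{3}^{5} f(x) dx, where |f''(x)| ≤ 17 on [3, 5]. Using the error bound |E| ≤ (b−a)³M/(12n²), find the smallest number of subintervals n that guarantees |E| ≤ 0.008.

38

Need 136/(12n²) ≤ 0.008.
n² ≥ 136/(12·0.008) = 1416.67 ⇒ n ≥ 37.6386, so the smallest n is 38.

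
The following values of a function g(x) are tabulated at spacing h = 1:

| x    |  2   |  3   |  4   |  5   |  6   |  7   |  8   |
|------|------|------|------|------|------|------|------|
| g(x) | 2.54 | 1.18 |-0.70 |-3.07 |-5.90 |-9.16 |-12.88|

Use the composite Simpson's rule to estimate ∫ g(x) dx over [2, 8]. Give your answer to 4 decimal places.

h = 1, n = 6.
(h/3)·[y₀ + 4y₁ + 2y₂ + 4y₃ + 2y₄ + 4y₅ + y₆] = 0.333333·(-67.74) = -22.5800.

-22.5800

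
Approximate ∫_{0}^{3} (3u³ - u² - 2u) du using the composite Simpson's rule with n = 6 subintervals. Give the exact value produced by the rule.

42.75

h = (3 − 0)/6 = 0.5.
Nodes u₀,…,u₆ = 0, 0.5, 1, 1.5, 2, 2.5, 3.
f(u) = 3u³ - u² - 2u: f₀=0, f₁=-0.875, f₂=0, f₃=4.875, f₄=16, f₅=35.625, f₆=66.
(h/3)·[f₀ + 4f₁ + 2f₂ + 4f₃ + 2f₄ + 4f₅ + f₆] = 0.166667·(256.5) = 42.75.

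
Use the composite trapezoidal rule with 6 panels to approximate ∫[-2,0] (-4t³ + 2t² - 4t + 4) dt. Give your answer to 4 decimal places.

h = (0 − (-2))/6 = 0.333333.
Nodes t₀,…,t₆ = -2, -1.666667, -1.333333, -1, -0.666667, -0.333333, 0.
f(t) = -4t³ + 2t² - 4t + 4: f₀=52, f₁=34.740741, f₂=22.370370, f₃=14, f₄=8.740741, f₅=5.703704, f₆=4.
(h/2)·[f₀ + 2f₁ + 2f₂ + 2f₃ + 2f₄ + 2f₅ + f₆] = 0.166667·(227.111111) = 37.8519.

37.8519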